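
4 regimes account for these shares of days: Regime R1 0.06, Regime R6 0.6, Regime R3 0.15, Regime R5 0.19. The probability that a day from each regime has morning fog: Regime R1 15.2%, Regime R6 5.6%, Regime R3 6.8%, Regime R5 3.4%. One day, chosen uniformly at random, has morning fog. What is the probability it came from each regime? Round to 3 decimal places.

Regime R1 0.154, Regime R6 0.566, Regime R3 0.172, Regime R5 0.109

Unnormalized posteriors (prior × likelihood):
  Regime R1: 0.06 × 0.152 = 0.00912
  Regime R6: 0.6 × 0.056 = 0.0336
  Regime R3: 0.15 × 0.068 = 0.0102
  Regime R5: 0.19 × 0.034 = 0.00646
Normalizing constant = 0.05938.
P(Regime R1 | fog) = 0.00912/0.05938 ≈ 0.154
P(Regime R6 | fog) = 0.0336/0.05938 ≈ 0.566
P(Regime R3 | fog) = 0.0102/0.05938 ≈ 0.172
P(Regime R5 | fog) = 0.00646/0.05938 ≈ 0.109
(Check: 0.154+0.566+0.172+0.109 = 1.001.)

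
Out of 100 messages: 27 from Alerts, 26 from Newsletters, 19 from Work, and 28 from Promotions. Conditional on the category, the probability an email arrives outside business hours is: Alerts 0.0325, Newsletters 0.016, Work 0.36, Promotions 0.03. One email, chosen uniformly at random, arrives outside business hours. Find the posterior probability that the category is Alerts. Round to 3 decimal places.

Compute prior × likelihood for every hypothesis:
  Alerts: 0.27 × 0.0325 = 0.008775
  Newsletters: 0.26 × 0.016 = 0.00416
  Work: 0.19 × 0.36 = 0.0684
  Promotions: 0.28 × 0.03 = 0.0084
Normalizing constant = 0.089735.
P(Alerts | evidence) = 0.008775 / 0.089735 ≈ 0.098.

0.098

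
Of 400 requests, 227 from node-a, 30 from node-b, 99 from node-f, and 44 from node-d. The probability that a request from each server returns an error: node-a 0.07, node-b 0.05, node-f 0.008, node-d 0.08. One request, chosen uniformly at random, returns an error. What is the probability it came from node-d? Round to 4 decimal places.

Prior × likelihood for each hypothesis:
  node-a: 0.5675 × 0.07 = 0.039725
  node-b: 0.075 × 0.05 = 0.00375
  node-f: 0.2475 × 0.008 = 0.00198
  node-d: 0.11 × 0.08 = 0.0088
Normalizing constant = 0.054255.
P(node-d | evidence) = 0.0088 / 0.054255 ≈ 0.1622.

0.1622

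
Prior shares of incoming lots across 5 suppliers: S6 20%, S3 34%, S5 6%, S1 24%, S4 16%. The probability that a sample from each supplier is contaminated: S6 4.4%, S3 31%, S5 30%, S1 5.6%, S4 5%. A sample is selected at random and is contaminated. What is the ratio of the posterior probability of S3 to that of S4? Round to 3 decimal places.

13.175

Unnormalized posteriors (prior × likelihood):
  S6: 0.2 × 0.044 = 0.0088
  S3: 0.34 × 0.31 = 0.1054
  S5: 0.06 × 0.3 = 0.018
  S1: 0.24 × 0.056 = 0.01344
  S4: 0.16 × 0.05 = 0.008
Sum = 0.15364.
The ratio is 0.1054 / 0.008 (the normalizer cancels) = 13.175.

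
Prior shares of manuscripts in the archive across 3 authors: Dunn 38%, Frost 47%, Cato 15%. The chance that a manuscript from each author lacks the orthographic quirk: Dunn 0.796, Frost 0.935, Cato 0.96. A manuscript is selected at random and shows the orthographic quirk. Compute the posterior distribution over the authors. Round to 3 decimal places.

Dunn 0.680, Frost 0.268, Cato 0.053

Taking complements, P(quirk | each) = Dunn 0.204, Frost 0.065, Cato 0.04.
Prior × likelihood for each hypothesis:
  Dunn: 0.38 × 0.204 = 0.07752
  Frost: 0.47 × 0.065 = 0.03055
  Cato: 0.15 × 0.04 = 0.006
Normalizing constant = 0.11407.
P(Dunn | quirk) = 0.07752/0.11407 ≈ 0.680
P(Frost | quirk) = 0.03055/0.11407 ≈ 0.268
P(Cato | quirk) = 0.006/0.11407 ≈ 0.053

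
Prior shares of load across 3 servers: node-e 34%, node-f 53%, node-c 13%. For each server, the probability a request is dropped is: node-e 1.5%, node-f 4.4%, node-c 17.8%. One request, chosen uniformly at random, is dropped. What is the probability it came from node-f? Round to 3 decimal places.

0.452

By Bayes' rule, posterior ∝ prior × likelihood:
  node-e: 0.34 × 0.015 = 0.0051
  node-f: 0.53 × 0.044 = 0.02332
  node-c: 0.13 × 0.178 = 0.02314
Sum = 0.05156.
P(node-f | evidence) = 0.02332 / 0.05156 ≈ 0.452.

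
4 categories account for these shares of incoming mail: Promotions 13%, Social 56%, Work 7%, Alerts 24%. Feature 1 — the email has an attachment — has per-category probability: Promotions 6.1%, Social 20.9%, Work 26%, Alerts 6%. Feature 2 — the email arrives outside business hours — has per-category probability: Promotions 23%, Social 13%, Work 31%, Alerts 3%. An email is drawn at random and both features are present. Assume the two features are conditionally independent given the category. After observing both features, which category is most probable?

Prior × likelihood for each hypothesis:
  Promotions: 0.13 × 0.061 × 0.23 = 0.0018239
  Social: 0.56 × 0.209 × 0.13 = 0.0152152
  Work: 0.07 × 0.26 × 0.31 = 0.005642
  Alerts: 0.24 × 0.06 × 0.03 = 0.000432
Normalizing constant = 0.0231131.
Largest term belongs to Social, so Social is most probable.

Social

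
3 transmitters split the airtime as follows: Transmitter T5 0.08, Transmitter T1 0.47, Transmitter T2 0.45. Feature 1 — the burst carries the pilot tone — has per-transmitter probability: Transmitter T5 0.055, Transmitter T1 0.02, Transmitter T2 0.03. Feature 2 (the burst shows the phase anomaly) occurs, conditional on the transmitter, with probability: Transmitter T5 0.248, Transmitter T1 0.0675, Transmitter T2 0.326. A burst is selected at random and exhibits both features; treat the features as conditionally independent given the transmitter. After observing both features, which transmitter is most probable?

By Bayes' rule, posterior ∝ prior × likelihood:
  Transmitter T5: 0.08 × 0.055 × 0.248 = 0.0010912
  Transmitter T1: 0.47 × 0.02 × 0.0675 = 0.0006345
  Transmitter T2: 0.45 × 0.03 × 0.326 = 0.004401
Sum = 0.0061267.
Largest term belongs to Transmitter T2, so Transmitter T2 is most probable.

Transmitter T2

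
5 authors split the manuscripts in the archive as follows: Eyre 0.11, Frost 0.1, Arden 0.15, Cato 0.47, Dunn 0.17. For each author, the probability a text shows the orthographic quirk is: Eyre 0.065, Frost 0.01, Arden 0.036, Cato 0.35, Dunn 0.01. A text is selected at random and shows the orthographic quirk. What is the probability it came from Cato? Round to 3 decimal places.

Prior × likelihood for each hypothesis:
  Eyre: 0.11 × 0.065 = 0.00715
  Frost: 0.1 × 0.01 = 0.001
  Arden: 0.15 × 0.036 = 0.0054
  Cato: 0.47 × 0.35 = 0.1645
  Dunn: 0.17 × 0.01 = 0.0017
Normalizing constant = 0.17975.
P(Cato | evidence) = 0.1645 / 0.17975 ≈ 0.915.

0.915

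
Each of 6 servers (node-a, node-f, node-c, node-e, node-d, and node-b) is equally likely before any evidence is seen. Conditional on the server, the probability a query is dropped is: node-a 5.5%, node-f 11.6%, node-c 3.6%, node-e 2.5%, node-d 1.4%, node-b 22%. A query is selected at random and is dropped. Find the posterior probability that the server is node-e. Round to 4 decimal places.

Since the prior is uniform, the posterior is proportional to the likelihood:
  node-a: 0.055
  node-f: 0.116
  node-c: 0.036
  node-e: 0.025
  node-d: 0.014
  node-b: 0.22
Total = 0.466.
P(node-e | evidence) = 0.025 / 0.466 ≈ 0.0536.

0.0536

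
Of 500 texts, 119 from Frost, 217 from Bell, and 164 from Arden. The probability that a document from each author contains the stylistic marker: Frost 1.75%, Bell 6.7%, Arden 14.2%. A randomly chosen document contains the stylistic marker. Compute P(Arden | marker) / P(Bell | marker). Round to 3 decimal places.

1.602

Unnormalized posteriors (prior × likelihood):
  Frost: 0.238 × 0.0175 = 0.004165
  Bell: 0.434 × 0.067 = 0.029078
  Arden: 0.328 × 0.142 = 0.046576
Normalizing constant = 0.079819.
The ratio is 0.046576 / 0.029078 (the normalizer cancels) = 1.602.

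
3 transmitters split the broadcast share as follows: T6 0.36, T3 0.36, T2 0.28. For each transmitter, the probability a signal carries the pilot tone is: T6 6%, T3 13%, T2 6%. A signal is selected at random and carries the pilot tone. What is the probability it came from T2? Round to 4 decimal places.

0.1972

Unnormalized posteriors (prior × likelihood):
  T6: 0.36 × 0.06 = 0.0216
  T3: 0.36 × 0.13 = 0.0468
  T2: 0.28 × 0.06 = 0.0168
Normalizing constant = 0.0852.
P(T2 | evidence) = 0.0168 / 0.0852 ≈ 0.1972.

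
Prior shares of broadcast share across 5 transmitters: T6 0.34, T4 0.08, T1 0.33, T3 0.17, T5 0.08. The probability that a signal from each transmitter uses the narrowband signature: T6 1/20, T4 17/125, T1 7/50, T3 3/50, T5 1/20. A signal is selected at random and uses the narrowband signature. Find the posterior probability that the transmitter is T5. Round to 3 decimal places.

0.045

Unnormalized posteriors (prior × likelihood):
  T6: 0.34 × 0.05 = 0.017
  T4: 0.08 × 0.136 = 0.01088
  T1: 0.33 × 0.14 = 0.0462
  T3: 0.17 × 0.06 = 0.0102
  T5: 0.08 × 0.05 = 0.004
Normalizing constant = 0.08828.
P(T5 | evidence) = 0.004 / 0.08828 ≈ 0.045.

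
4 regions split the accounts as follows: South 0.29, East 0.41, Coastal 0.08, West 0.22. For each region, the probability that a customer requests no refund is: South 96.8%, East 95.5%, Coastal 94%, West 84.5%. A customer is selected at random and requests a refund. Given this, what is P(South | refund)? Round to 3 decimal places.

0.139

Taking complements, P(refund | each) = South 0.032, East 0.045, Coastal 0.06, West 0.155.
By Bayes' rule, posterior ∝ prior × likelihood:
  South: 0.29 × 0.032 = 0.00928
  East: 0.41 × 0.045 = 0.01845
  Coastal: 0.08 × 0.06 = 0.0048
  West: 0.22 × 0.155 = 0.0341
Sum = 0.06663.
P(South | evidence) = 0.00928 / 0.06663 ≈ 0.139.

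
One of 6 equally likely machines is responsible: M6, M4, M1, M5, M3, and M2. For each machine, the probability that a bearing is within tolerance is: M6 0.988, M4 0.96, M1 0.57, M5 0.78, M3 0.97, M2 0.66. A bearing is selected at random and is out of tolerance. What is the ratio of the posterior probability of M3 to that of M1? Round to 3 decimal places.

0.070

Taking complements, P(oversize | each) = M6 0.012, M4 0.04, M1 0.43, M5 0.22, M3 0.03, M2 0.34.
Since the prior is uniform, the posterior is proportional to the likelihood:
  M6: 0.012
  M4: 0.04
  M1: 0.43
  M5: 0.22
  M3: 0.03
  M2: 0.34
Total = 1.072.
The ratio is 0.03 / 0.43 (the normalizer cancels) = 0.070.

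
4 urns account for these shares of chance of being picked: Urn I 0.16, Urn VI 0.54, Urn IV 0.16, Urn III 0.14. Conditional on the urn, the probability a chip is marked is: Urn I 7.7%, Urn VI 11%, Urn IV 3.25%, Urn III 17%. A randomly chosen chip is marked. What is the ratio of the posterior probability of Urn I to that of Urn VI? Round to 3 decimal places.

0.207

Prior × likelihood for each hypothesis:
  Urn I: 0.16 × 0.077 = 0.01232
  Urn VI: 0.54 × 0.11 = 0.0594
  Urn IV: 0.16 × 0.0325 = 0.0052
  Urn III: 0.14 × 0.17 = 0.0238
Normalizing constant = 0.10072.
The ratio is 0.01232 / 0.0594 (the normalizer cancels) = 0.207.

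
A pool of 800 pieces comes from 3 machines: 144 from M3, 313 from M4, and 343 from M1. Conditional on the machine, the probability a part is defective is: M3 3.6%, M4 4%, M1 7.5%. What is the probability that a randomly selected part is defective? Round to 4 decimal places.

0.0543

Compute prior × likelihood for every hypothesis:
  M3: 0.18 × 0.036 = 0.00648
  M4: 0.39125 × 0.04 = 0.01565
  M1: 0.42875 × 0.075 = 0.03215625
P(defective) = 0.00648 + 0.01565 + 0.03215625 = 0.05428625 → 0.0543.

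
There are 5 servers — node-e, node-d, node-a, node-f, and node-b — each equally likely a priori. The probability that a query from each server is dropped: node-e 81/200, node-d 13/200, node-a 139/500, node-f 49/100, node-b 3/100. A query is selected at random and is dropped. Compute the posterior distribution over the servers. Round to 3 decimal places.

Since the prior is uniform, the posterior is proportional to the likelihood:
  node-e: 0.405
  node-d: 0.065
  node-a: 0.278
  node-f: 0.49
  node-b: 0.03
Normalizing constant = 1.268.
P(node-e | dropped) = 0.405/1.268 ≈ 0.319
P(node-d | dropped) = 0.065/1.268 ≈ 0.051
P(node-a | dropped) = 0.278/1.268 ≈ 0.219
P(node-f | dropped) = 0.49/1.268 ≈ 0.386
P(node-b | dropped) = 0.03/1.268 ≈ 0.024
(Check: 0.319+0.051+0.219+0.386+0.024 = 0.999.)

node-e 0.319, node-d 0.051, node-a 0.219, node-f 0.386, node-b 0.024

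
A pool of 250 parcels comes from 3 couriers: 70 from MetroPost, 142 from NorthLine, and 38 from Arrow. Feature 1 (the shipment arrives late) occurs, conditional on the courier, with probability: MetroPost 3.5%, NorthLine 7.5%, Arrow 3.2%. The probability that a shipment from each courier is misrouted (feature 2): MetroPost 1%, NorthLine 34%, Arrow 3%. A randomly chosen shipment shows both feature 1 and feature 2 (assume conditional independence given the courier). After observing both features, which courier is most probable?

Prior × likelihood for each hypothesis:
  MetroPost: 0.28 × 0.035 × 0.01 = 0.000098
  NorthLine: 0.568 × 0.075 × 0.34 = 0.014484
  Arrow: 0.152 × 0.032 × 0.03 = 0.00014592
Total = 0.01472792.
Largest term belongs to NorthLine, so NorthLine is most probable.

NorthLine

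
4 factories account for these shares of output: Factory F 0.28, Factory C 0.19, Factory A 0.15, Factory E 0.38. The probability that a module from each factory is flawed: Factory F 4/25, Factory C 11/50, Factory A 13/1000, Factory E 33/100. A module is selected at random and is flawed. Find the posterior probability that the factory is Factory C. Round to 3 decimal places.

0.195

Unnormalized posteriors (prior × likelihood):
  Factory F: 0.28 × 0.16 = 0.0448
  Factory C: 0.19 × 0.22 = 0.0418
  Factory A: 0.15 × 0.013 = 0.00195
  Factory E: 0.38 × 0.33 = 0.1254
Total = 0.21395.
P(Factory C | evidence) = 0.0418 / 0.21395 ≈ 0.195.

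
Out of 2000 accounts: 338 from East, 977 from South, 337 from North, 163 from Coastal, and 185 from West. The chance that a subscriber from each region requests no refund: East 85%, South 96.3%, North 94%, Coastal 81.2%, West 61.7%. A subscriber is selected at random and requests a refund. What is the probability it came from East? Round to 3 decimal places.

Taking complements, P(refund | each) = East 0.15, South 0.037, North 0.06, Coastal 0.188, West 0.383.
Prior × likelihood for each hypothesis:
  East: 0.169 × 0.15 = 0.02535
  South: 0.4885 × 0.037 = 0.0180745
  North: 0.1685 × 0.06 = 0.01011
  Coastal: 0.0815 × 0.188 = 0.015322
  West: 0.0925 × 0.383 = 0.0354275
Total = 0.104284.
P(East | evidence) = 0.02535 / 0.104284 ≈ 0.243.

0.243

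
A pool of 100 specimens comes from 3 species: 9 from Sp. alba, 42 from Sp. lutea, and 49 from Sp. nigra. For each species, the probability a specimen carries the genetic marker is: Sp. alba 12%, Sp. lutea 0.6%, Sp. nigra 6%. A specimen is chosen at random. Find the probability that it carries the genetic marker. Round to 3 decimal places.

By Bayes' rule, posterior ∝ prior × likelihood:
  Sp. alba: 0.09 × 0.12 = 0.0108
  Sp. lutea: 0.42 × 0.006 = 0.00252
  Sp. nigra: 0.49 × 0.06 = 0.0294
P(marker) = 0.0108 + 0.00252 + 0.0294 = 0.04272 → 0.043.

0.043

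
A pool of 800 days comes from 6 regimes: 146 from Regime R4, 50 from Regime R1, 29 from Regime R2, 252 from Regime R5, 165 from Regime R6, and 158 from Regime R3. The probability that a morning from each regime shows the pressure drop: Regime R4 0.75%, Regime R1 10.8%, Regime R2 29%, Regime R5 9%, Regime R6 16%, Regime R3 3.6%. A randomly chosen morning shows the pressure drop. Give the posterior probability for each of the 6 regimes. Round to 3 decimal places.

Compute prior × likelihood for every hypothesis:
  Regime R4: 0.1825 × 0.0075 = 0.00136875
  Regime R1: 0.0625 × 0.108 = 0.00675
  Regime R2: 0.03625 × 0.29 = 0.0105125
  Regime R5: 0.315 × 0.09 = 0.02835
  Regime R6: 0.20625 × 0.16 = 0.033
  Regime R3: 0.1975 × 0.036 = 0.00711
Total = 0.08709125.
P(Regime R4 | drop) = 0.00136875/0.08709125 ≈ 0.016
P(Regime R1 | drop) = 0.00675/0.08709125 ≈ 0.078
P(Regime R2 | drop) = 0.0105125/0.08709125 ≈ 0.121
P(Regime R5 | drop) = 0.02835/0.08709125 ≈ 0.326
P(Regime R6 | drop) = 0.033/0.08709125 ≈ 0.379
P(Regime R3 | drop) = 0.00711/0.08709125 ≈ 0.082
(Check: 0.016+0.078+0.121+0.326+0.379+0.082 = 1.002.)

Regime R4 0.016, Regime R1 0.078, Regime R2 0.121, Regime R5 0.326, Regime R6 0.379, Regime R3 0.082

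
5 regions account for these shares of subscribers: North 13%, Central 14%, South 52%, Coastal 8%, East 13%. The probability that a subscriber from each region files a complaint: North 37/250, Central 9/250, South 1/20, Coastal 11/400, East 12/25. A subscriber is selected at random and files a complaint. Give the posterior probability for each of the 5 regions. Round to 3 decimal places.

North 0.167, Central 0.044, South 0.226, Coastal 0.019, East 0.543

Compute prior × likelihood for every hypothesis:
  North: 0.13 × 0.148 = 0.01924
  Central: 0.14 × 0.036 = 0.00504
  South: 0.52 × 0.05 = 0.026
  Coastal: 0.08 × 0.0275 = 0.0022
  East: 0.13 × 0.48 = 0.0624
Normalizing constant = 0.11488.
P(North | complaint) = 0.01924/0.11488 ≈ 0.167
P(Central | complaint) = 0.00504/0.11488 ≈ 0.044
P(South | complaint) = 0.026/0.11488 ≈ 0.226
P(Coastal | complaint) = 0.0022/0.11488 ≈ 0.019
P(East | complaint) = 0.0624/0.11488 ≈ 0.543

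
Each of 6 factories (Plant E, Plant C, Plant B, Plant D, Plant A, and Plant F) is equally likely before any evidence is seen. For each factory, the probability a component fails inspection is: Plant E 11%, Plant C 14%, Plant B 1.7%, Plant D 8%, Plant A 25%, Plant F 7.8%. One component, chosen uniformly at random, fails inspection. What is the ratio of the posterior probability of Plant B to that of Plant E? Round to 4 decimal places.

0.1545

Since the prior is uniform, the posterior is proportional to the likelihood:
  Plant E: 0.11
  Plant C: 0.14
  Plant B: 0.017
  Plant D: 0.08
  Plant A: 0.25
  Plant F: 0.078
Sum = 0.675.
The ratio is 0.017 / 0.11 (the normalizer cancels) = 0.1545.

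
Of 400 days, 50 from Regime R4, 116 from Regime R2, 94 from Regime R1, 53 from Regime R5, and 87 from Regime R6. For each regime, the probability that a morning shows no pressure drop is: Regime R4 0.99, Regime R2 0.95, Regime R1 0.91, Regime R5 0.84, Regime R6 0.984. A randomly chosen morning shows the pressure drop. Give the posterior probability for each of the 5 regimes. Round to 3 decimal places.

Taking complements, P(drop | each) = Regime R4 0.01, Regime R2 0.05, Regime R1 0.09, Regime R5 0.16, Regime R6 0.016.
Unnormalized posteriors (prior × likelihood):
  Regime R4: 0.125 × 0.01 = 0.00125
  Regime R2: 0.29 × 0.05 = 0.0145
  Regime R1: 0.235 × 0.09 = 0.02115
  Regime R5: 0.1325 × 0.16 = 0.0212
  Regime R6: 0.2175 × 0.016 = 0.00348
Normalizing constant = 0.06158.
P(Regime R4 | drop) = 0.00125/0.06158 ≈ 0.020
P(Regime R2 | drop) = 0.0145/0.06158 ≈ 0.235
P(Regime R1 | drop) = 0.02115/0.06158 ≈ 0.343
P(Regime R5 | drop) = 0.0212/0.06158 ≈ 0.344
P(Regime R6 | drop) = 0.00348/0.06158 ≈ 0.057

Regime R4 0.020, Regime R2 0.235, Regime R1 0.343, Regime R5 0.344, Regime R6 0.057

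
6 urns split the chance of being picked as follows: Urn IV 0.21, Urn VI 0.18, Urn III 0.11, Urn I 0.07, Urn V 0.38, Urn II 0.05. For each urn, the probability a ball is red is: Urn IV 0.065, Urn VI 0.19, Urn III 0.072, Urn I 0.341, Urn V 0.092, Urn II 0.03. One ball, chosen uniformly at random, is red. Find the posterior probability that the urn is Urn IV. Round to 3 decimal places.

0.118

Compute prior × likelihood for every hypothesis:
  Urn IV: 0.21 × 0.065 = 0.01365
  Urn VI: 0.18 × 0.19 = 0.0342
  Urn III: 0.11 × 0.072 = 0.00792
  Urn I: 0.07 × 0.341 = 0.02387
  Urn V: 0.38 × 0.092 = 0.03496
  Urn II: 0.05 × 0.03 = 0.0015
Normalizing constant = 0.1161.
P(Urn IV | evidence) = 0.01365 / 0.1161 ≈ 0.118.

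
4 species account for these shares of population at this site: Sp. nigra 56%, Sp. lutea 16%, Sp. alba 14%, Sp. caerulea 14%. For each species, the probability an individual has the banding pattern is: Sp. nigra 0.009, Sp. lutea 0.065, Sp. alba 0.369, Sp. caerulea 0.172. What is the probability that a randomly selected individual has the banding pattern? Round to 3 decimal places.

Unnormalized posteriors (prior × likelihood):
  Sp. nigra: 0.56 × 0.009 = 0.00504
  Sp. lutea: 0.16 × 0.065 = 0.0104
  Sp. alba: 0.14 × 0.369 = 0.05166
  Sp. caerulea: 0.14 × 0.172 = 0.02408
P(banded) = 0.00504 + 0.0104 + 0.05166 + 0.02408 = 0.09118 → 0.091.

0.091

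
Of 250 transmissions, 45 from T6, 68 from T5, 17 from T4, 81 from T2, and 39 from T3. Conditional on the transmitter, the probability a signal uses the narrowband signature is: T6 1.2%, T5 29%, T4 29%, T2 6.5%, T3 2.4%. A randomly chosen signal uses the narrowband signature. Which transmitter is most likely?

Prior × likelihood for each hypothesis:
  T6: 0.18 × 0.012 = 0.00216
  T5: 0.272 × 0.29 = 0.07888
  T4: 0.068 × 0.29 = 0.01972
  T2: 0.324 × 0.065 = 0.02106
  T3: 0.156 × 0.024 = 0.003744
Normalizing constant = 0.125564.
Largest term belongs to T5, so T5 is most probable.

T5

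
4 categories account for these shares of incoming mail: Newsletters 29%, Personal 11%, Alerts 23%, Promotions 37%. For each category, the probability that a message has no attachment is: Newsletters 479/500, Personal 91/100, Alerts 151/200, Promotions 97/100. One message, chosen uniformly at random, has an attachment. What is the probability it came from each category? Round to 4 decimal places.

Newsletters 0.1360, Personal 0.1106, Alerts 0.6294, Promotions 0.1240

Taking complements, P(attachment | each) = Newsletters 0.042, Personal 0.09, Alerts 0.245, Promotions 0.03.
By Bayes' rule, posterior ∝ prior × likelihood:
  Newsletters: 0.29 × 0.042 = 0.01218
  Personal: 0.11 × 0.09 = 0.0099
  Alerts: 0.23 × 0.245 = 0.05635
  Promotions: 0.37 × 0.03 = 0.0111
Normalizing constant = 0.08953.
P(Newsletters | attachment) = 0.01218/0.08953 ≈ 0.1360
P(Personal | attachment) = 0.0099/0.08953 ≈ 0.1106
P(Alerts | attachment) = 0.05635/0.08953 ≈ 0.6294
P(Promotions | attachment) = 0.0111/0.08953 ≈ 0.1240
(Check: 0.1360+0.1106+0.6294+0.1240 = 1.0000.)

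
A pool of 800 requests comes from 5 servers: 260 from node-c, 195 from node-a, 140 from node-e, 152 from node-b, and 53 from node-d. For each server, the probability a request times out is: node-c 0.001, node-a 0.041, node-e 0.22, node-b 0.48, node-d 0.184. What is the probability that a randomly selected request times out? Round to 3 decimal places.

Unnormalized posteriors (prior × likelihood):
  node-c: 0.325 × 0.001 = 0.000325
  node-a: 0.24375 × 0.041 = 0.00999375
  node-e: 0.175 × 0.22 = 0.0385
  node-b: 0.19 × 0.48 = 0.0912
  node-d: 0.06625 × 0.184 = 0.01219
P(timeout) = 0.000325 + 0.00999375 + 0.0385 + 0.0912 + 0.01219 = 0.15220875 → 0.152.

0.152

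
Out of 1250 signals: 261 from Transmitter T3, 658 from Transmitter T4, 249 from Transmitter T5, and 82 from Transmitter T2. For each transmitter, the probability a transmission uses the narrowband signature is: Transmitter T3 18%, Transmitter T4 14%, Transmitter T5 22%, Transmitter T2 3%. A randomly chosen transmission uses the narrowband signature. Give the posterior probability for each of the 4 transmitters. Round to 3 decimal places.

Unnormalized posteriors (prior × likelihood):
  Transmitter T3: 0.2088 × 0.18 = 0.037584
  Transmitter T4: 0.5264 × 0.14 = 0.073696
  Transmitter T5: 0.1992 × 0.22 = 0.043824
  Transmitter T2: 0.0656 × 0.03 = 0.001968
Sum = 0.157072.
P(Transmitter T3 | narrowband) = 0.037584/0.157072 ≈ 0.239
P(Transmitter T4 | narrowband) = 0.073696/0.157072 ≈ 0.469
P(Transmitter T5 | narrowband) = 0.043824/0.157072 ≈ 0.279
P(Transmitter T2 | narrowband) = 0.001968/0.157072 ≈ 0.013

Transmitter T3 0.239, Transmitter T4 0.469, Transmitter T5 0.279, Transmitter T2 0.013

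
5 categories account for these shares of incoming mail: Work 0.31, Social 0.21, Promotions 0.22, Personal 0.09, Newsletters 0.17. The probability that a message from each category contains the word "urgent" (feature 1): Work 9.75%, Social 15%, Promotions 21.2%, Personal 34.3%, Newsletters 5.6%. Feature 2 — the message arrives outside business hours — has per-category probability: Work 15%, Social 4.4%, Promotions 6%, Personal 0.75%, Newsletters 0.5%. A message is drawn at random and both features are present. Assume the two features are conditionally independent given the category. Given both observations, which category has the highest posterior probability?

Prior × likelihood for each hypothesis:
  Work: 0.31 × 0.0975 × 0.15 = 0.00453375
  Social: 0.21 × 0.15 × 0.044 = 0.001386
  Promotions: 0.22 × 0.212 × 0.06 = 0.0027984
  Personal: 0.09 × 0.343 × 0.0075 = 0.000231525
  Newsletters: 0.17 × 0.056 × 0.005 = 0.0000476
Normalizing constant = 0.008997275.
Largest term belongs to Work, so Work is most probable.

Work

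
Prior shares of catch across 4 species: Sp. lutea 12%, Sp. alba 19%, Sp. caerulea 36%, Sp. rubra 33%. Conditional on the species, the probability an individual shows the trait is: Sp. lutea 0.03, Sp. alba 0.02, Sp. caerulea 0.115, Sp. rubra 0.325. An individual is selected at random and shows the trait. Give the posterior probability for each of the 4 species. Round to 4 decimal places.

Sp. lutea 0.0231, Sp. alba 0.0244, Sp. caerulea 0.2653, Sp. rubra 0.6873

Compute prior × likelihood for every hypothesis:
  Sp. lutea: 0.12 × 0.03 = 0.0036
  Sp. alba: 0.19 × 0.02 = 0.0038
  Sp. caerulea: 0.36 × 0.115 = 0.0414
  Sp. rubra: 0.33 × 0.325 = 0.10725
Total = 0.15605.
P(Sp. lutea | trait) = 0.0036/0.15605 ≈ 0.0231
P(Sp. alba | trait) = 0.0038/0.15605 ≈ 0.0244
P(Sp. caerulea | trait) = 0.0414/0.15605 ≈ 0.2653
P(Sp. rubra | trait) = 0.10725/0.15605 ≈ 0.6873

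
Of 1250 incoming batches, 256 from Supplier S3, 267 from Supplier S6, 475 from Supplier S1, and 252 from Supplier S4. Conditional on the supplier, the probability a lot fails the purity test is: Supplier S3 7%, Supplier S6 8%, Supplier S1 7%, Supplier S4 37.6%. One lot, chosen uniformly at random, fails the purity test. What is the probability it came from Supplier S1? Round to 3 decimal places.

0.199

By Bayes' rule, posterior ∝ prior × likelihood:
  Supplier S3: 0.2048 × 0.07 = 0.014336
  Supplier S6: 0.2136 × 0.08 = 0.017088
  Supplier S1: 0.38 × 0.07 = 0.0266
  Supplier S4: 0.2016 × 0.376 = 0.0758016
Total = 0.1338256.
P(Supplier S1 | evidence) = 0.0266 / 0.1338256 ≈ 0.199.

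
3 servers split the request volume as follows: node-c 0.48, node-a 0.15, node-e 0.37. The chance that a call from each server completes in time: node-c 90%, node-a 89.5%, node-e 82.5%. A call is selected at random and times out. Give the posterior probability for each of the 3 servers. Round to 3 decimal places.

Taking complements, P(timeout | each) = node-c 0.1, node-a 0.105, node-e 0.175.
By Bayes' rule, posterior ∝ prior × likelihood:
  node-c: 0.48 × 0.1 = 0.048
  node-a: 0.15 × 0.105 = 0.01575
  node-e: 0.37 × 0.175 = 0.06475
Total = 0.1285.
P(node-c | timeout) = 0.048/0.1285 ≈ 0.374
P(node-a | timeout) = 0.01575/0.1285 ≈ 0.123
P(node-e | timeout) = 0.06475/0.1285 ≈ 0.504

node-c 0.374, node-a 0.123, node-e 0.504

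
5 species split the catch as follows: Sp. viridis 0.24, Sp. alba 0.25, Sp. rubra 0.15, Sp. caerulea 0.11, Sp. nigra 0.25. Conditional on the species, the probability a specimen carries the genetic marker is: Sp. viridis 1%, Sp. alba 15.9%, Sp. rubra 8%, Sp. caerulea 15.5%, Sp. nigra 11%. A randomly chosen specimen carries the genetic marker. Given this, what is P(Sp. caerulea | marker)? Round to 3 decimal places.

Prior × likelihood for each hypothesis:
  Sp. viridis: 0.24 × 0.01 = 0.0024
  Sp. alba: 0.25 × 0.159 = 0.03975
  Sp. rubra: 0.15 × 0.08 = 0.012
  Sp. caerulea: 0.11 × 0.155 = 0.01705
  Sp. nigra: 0.25 × 0.11 = 0.0275
Sum = 0.0987.
P(Sp. caerulea | evidence) = 0.01705 / 0.0987 ≈ 0.173.

0.173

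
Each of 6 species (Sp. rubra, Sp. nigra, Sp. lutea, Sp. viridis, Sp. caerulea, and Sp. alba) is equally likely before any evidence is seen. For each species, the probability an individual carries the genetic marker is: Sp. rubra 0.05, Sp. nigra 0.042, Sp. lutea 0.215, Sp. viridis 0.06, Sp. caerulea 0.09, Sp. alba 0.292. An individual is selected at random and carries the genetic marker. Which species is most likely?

With a uniform prior (1/6 each), posterior ∝ likelihood:
  Sp. rubra: 0.05
  Sp. nigra: 0.042
  Sp. lutea: 0.215
  Sp. viridis: 0.06
  Sp. caerulea: 0.09
  Sp. alba: 0.292
Normalizing constant = 0.749.
Largest term belongs to Sp. alba, so Sp. alba is most probable.

Sp. alba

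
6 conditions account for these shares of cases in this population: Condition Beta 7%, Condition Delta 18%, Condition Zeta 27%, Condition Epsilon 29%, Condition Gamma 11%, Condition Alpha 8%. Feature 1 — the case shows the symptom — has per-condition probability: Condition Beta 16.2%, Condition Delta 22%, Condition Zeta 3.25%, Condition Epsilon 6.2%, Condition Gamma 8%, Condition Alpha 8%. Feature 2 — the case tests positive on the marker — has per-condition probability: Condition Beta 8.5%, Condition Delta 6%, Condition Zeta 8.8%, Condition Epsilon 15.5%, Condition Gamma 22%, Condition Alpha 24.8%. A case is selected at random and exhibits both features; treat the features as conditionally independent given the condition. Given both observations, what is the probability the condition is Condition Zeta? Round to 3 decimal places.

0.074

By Bayes' rule, posterior ∝ prior × likelihood:
  Condition Beta: 0.07 × 0.162 × 0.085 = 0.0009639
  Condition Delta: 0.18 × 0.22 × 0.06 = 0.002376
  Condition Zeta: 0.27 × 0.0325 × 0.088 = 0.0007722
  Condition Epsilon: 0.29 × 0.062 × 0.155 = 0.0027869
  Condition Gamma: 0.11 × 0.08 × 0.22 = 0.001936
  Condition Alpha: 0.08 × 0.08 × 0.248 = 0.0015872
Sum = 0.0104222.
P(Condition Zeta | evidence) = 0.0007722 / 0.0104222 ≈ 0.074.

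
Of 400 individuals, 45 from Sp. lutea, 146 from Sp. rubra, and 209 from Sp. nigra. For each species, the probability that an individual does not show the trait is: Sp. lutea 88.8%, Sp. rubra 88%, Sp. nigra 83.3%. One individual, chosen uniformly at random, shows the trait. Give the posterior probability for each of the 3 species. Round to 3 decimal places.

Taking complements, P(trait | each) = Sp. lutea 0.112, Sp. rubra 0.12, Sp. nigra 0.167.
By Bayes' rule, posterior ∝ prior × likelihood:
  Sp. lutea: 0.1125 × 0.112 = 0.0126
  Sp. rubra: 0.365 × 0.12 = 0.0438
  Sp. nigra: 0.5225 × 0.167 = 0.0872575
Total = 0.1436575.
P(Sp. lutea | trait) = 0.0126/0.1436575 ≈ 0.088
P(Sp. rubra | trait) = 0.0438/0.1436575 ≈ 0.305
P(Sp. nigra | trait) = 0.0872575/0.1436575 ≈ 0.607
(Check: 0.088+0.305+0.607 = 1.000.)

Sp. lutea 0.088, Sp. rubra 0.305, Sp. nigra 0.607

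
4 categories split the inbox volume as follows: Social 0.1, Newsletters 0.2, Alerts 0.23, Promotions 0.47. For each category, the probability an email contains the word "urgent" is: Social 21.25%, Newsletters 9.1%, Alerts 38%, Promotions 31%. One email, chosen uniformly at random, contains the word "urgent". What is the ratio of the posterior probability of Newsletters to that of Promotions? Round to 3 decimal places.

0.125

Prior × likelihood for each hypothesis:
  Social: 0.1 × 0.2125 = 0.02125
  Newsletters: 0.2 × 0.091 = 0.0182
  Alerts: 0.23 × 0.38 = 0.0874
  Promotions: 0.47 × 0.31 = 0.1457
Total = 0.27255.
The ratio is 0.0182 / 0.1457 (the normalizer cancels) = 0.125.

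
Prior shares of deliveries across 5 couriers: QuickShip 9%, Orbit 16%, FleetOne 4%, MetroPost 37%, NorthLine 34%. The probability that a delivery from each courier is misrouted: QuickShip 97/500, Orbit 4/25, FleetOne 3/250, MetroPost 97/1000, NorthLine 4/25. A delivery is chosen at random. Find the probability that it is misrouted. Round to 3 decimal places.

0.134

Unnormalized posteriors (prior × likelihood):
  QuickShip: 0.09 × 0.194 = 0.01746
  Orbit: 0.16 × 0.16 = 0.0256
  FleetOne: 0.04 × 0.012 = 0.00048
  MetroPost: 0.37 × 0.097 = 0.03589
  NorthLine: 0.34 × 0.16 = 0.0544
P(misrouted) = 0.01746 + 0.0256 + 0.00048 + 0.03589 + 0.0544 = 0.13383 → 0.134.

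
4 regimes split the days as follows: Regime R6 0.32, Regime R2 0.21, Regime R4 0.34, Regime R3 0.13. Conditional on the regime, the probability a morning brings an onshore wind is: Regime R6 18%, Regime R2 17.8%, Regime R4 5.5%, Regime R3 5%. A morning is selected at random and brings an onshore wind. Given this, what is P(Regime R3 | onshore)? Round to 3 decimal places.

Prior × likelihood for each hypothesis:
  Regime R6: 0.32 × 0.18 = 0.0576
  Regime R2: 0.21 × 0.178 = 0.03738
  Regime R4: 0.34 × 0.055 = 0.0187
  Regime R3: 0.13 × 0.05 = 0.0065
Sum = 0.12018.
P(Regime R3 | evidence) = 0.0065 / 0.12018 ≈ 0.054.

0.054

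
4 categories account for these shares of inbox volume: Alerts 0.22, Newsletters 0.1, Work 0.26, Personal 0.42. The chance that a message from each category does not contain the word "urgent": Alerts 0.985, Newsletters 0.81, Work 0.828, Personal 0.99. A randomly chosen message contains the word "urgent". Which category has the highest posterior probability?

Work

Taking complements, P(urgent-flag | each) = Alerts 0.015, Newsletters 0.19, Work 0.172, Personal 0.01.
Prior × likelihood for each hypothesis:
  Alerts: 0.22 × 0.015 = 0.0033
  Newsletters: 0.1 × 0.19 = 0.019
  Work: 0.26 × 0.172 = 0.04472
  Personal: 0.42 × 0.01 = 0.0042
Sum = 0.07122.
Largest term belongs to Work, so Work is most probable.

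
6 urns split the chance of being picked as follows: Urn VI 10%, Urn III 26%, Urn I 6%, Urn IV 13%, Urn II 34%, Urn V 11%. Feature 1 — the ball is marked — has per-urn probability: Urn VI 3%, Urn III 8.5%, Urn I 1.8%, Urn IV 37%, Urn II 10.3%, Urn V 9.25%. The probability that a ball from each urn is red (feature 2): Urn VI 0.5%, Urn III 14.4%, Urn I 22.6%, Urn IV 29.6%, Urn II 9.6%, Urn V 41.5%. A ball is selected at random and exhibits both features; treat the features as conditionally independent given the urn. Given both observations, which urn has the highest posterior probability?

Unnormalized posteriors (prior × likelihood):
  Urn VI: 0.1 × 0.03 × 0.005 = 0.000015
  Urn III: 0.26 × 0.085 × 0.144 = 0.0031824
  Urn I: 0.06 × 0.018 × 0.226 = 0.00024408
  Urn IV: 0.13 × 0.37 × 0.296 = 0.0142376
  Urn II: 0.34 × 0.103 × 0.096 = 0.00336192
  Urn V: 0.11 × 0.0925 × 0.415 = 0.004222625
Sum = 0.025263625.
Largest term belongs to Urn IV, so Urn IV is most probable.

Urn IV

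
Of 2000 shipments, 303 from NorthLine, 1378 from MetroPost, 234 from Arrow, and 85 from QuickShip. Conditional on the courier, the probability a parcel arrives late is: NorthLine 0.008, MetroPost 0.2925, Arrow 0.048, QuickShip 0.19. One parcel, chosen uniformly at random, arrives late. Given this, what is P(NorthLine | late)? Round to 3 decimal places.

0.006

By Bayes' rule, posterior ∝ prior × likelihood:
  NorthLine: 0.1515 × 0.008 = 0.001212
  MetroPost: 0.689 × 0.2925 = 0.2015325
  Arrow: 0.117 × 0.048 = 0.005616
  QuickShip: 0.0425 × 0.19 = 0.008075
Sum = 0.2164355.
P(NorthLine | evidence) = 0.001212 / 0.2164355 ≈ 0.006.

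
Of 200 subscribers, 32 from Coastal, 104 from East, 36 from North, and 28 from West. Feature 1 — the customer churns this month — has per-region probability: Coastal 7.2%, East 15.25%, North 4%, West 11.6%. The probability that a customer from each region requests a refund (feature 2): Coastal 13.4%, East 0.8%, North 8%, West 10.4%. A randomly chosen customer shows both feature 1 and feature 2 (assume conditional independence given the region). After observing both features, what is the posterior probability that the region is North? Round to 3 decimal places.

Unnormalized posteriors (prior × likelihood):
  Coastal: 0.16 × 0.072 × 0.134 = 0.00154368
  East: 0.52 × 0.1525 × 0.008 = 0.0006344
  North: 0.18 × 0.04 × 0.08 = 0.000576
  West: 0.14 × 0.116 × 0.104 = 0.00168896
Total = 0.00444304.
P(North | evidence) = 0.000576 / 0.00444304 ≈ 0.130.

0.130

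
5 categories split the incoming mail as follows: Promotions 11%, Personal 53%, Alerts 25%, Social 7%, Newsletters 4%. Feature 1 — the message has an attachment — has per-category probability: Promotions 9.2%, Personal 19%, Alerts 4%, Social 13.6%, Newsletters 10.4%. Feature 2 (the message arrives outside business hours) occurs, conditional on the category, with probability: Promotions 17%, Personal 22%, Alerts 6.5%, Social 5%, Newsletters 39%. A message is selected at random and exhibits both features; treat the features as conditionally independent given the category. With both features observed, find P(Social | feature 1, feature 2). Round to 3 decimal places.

Prior × likelihood for each hypothesis:
  Promotions: 0.11 × 0.092 × 0.17 = 0.0017204
  Personal: 0.53 × 0.19 × 0.22 = 0.022154
  Alerts: 0.25 × 0.04 × 0.065 = 0.00065
  Social: 0.07 × 0.136 × 0.05 = 0.000476
  Newsletters: 0.04 × 0.104 × 0.39 = 0.0016224
Normalizing constant = 0.0266228.
P(Social | evidence) = 0.000476 / 0.0266228 ≈ 0.018.

0.018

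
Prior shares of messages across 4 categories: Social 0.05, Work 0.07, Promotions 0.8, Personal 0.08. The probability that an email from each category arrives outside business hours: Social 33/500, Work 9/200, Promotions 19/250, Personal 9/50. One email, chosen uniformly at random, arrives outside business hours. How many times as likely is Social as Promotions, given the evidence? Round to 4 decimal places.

0.0543

Unnormalized posteriors (prior × likelihood):
  Social: 0.05 × 0.066 = 0.0033
  Work: 0.07 × 0.045 = 0.00315
  Promotions: 0.8 × 0.076 = 0.0608
  Personal: 0.08 × 0.18 = 0.0144
Total = 0.08165.
The ratio is 0.0033 / 0.0608 (the normalizer cancels) = 0.0543.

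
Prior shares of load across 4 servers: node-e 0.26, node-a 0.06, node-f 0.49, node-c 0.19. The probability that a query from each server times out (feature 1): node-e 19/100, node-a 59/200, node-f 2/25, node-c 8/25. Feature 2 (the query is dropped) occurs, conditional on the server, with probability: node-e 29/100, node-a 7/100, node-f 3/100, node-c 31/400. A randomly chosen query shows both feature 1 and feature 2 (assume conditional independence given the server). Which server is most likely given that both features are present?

Compute prior × likelihood for every hypothesis:
  node-e: 0.26 × 0.19 × 0.29 = 0.014326
  node-a: 0.06 × 0.295 × 0.07 = 0.001239
  node-f: 0.49 × 0.08 × 0.03 = 0.001176
  node-c: 0.19 × 0.32 × 0.0775 = 0.004712
Sum = 0.021453.
Largest term belongs to node-e, so node-e is most probable.

node-e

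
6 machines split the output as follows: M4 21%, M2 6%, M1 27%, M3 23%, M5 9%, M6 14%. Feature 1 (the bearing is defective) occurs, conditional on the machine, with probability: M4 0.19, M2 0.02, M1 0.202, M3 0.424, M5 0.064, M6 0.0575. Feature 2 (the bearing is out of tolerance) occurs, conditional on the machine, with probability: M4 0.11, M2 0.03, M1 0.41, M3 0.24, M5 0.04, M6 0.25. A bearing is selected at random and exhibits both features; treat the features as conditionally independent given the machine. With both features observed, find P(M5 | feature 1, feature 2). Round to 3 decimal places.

0.004

By Bayes' rule, posterior ∝ prior × likelihood:
  M4: 0.21 × 0.19 × 0.11 = 0.004389
  M2: 0.06 × 0.02 × 0.03 = 0.000036
  M1: 0.27 × 0.202 × 0.41 = 0.0223614
  M3: 0.23 × 0.424 × 0.24 = 0.0234048
  M5: 0.09 × 0.064 × 0.04 = 0.0002304
  M6: 0.14 × 0.0575 × 0.25 = 0.0020125
Total = 0.0524341.
P(M5 | evidence) = 0.0002304 / 0.0524341 ≈ 0.004.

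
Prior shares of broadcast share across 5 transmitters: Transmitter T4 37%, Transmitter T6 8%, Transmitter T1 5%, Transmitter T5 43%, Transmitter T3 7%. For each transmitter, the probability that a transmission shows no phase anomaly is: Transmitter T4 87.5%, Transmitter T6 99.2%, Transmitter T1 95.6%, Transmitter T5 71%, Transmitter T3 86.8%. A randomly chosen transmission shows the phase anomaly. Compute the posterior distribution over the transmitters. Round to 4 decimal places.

Taking complements, P(anomaly | each) = Transmitter T4 0.125, Transmitter T6 0.008, Transmitter T1 0.044, Transmitter T5 0.29, Transmitter T3 0.132.
By Bayes' rule, posterior ∝ prior × likelihood:
  Transmitter T4: 0.37 × 0.125 = 0.04625
  Transmitter T6: 0.08 × 0.008 = 0.00064
  Transmitter T1: 0.05 × 0.044 = 0.0022
  Transmitter T5: 0.43 × 0.29 = 0.1247
  Transmitter T3: 0.07 × 0.132 = 0.00924
Sum = 0.18303.
P(Transmitter T4 | anomaly) = 0.04625/0.18303 ≈ 0.2527
P(Transmitter T6 | anomaly) = 0.00064/0.18303 ≈ 0.0035
P(Transmitter T1 | anomaly) = 0.0022/0.18303 ≈ 0.0120
P(Transmitter T5 | anomaly) = 0.1247/0.18303 ≈ 0.6813
P(Transmitter T3 | anomaly) = 0.00924/0.18303 ≈ 0.0505
(Check: 0.2527+0.0035+0.0120+0.6813+0.0505 = 1.0000.)

Transmitter T4 0.2527, Transmitter T6 0.0035, Transmitter T1 0.0120, Transmitter T5 0.6813, Transmitter T3 0.0505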